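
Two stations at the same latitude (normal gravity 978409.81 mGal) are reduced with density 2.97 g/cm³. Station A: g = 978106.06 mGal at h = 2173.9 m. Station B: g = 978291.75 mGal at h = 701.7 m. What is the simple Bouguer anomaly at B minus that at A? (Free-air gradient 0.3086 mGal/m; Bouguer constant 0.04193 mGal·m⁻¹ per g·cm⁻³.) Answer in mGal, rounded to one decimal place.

-85.3

Δg_SB(A) = 978106.06 − 978409.81 + 0.3086×2173.9 − 0.04193×2.97×2173.9 = 96.40 mGal
Δg_SB(B) = 978291.75 − 978409.81 + 0.3086×701.7 − 0.04193×2.97×701.7 = 11.10 mGal
Difference = 11.10 − (96.40) = -85.30 mGal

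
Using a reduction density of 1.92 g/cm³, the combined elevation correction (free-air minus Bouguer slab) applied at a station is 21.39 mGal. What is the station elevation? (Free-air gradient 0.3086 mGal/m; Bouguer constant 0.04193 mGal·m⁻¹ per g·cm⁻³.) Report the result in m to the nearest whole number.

94

Combined gradient = 0.3086 − 0.04193 × 1.92 = 0.2280944 mGal/m
h = 21.39 / 0.2280944 = 93.78 m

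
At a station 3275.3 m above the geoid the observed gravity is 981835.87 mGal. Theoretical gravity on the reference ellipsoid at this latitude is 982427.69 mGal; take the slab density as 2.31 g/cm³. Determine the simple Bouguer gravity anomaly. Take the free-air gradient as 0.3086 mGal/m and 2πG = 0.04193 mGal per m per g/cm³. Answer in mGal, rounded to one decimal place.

101.7

Free-air correction = 0.3086 × 3275.3 = 1010.76 mGal
Free-air anomaly = 981835.87 − 982427.69 + (1010.76) = 418.94 mGal
Bouguer slab correction = 0.04193 × 2.31 × 3275.3 = 317.24 mGal
Simple Bouguer anomaly = 418.94 − (317.24) = 101.70 mGal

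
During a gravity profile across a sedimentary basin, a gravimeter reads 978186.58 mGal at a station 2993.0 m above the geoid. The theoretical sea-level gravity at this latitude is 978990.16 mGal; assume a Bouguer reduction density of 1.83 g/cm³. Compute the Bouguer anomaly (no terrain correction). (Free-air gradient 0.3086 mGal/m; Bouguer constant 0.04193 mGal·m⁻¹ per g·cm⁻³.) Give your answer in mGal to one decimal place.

-109.6

Free-air correction = 0.3086 × 2993.0 = 923.64 mGal
Free-air anomaly = 978186.58 − 978990.16 + (923.64) = 120.06 mGal
Bouguer slab correction = 0.04193 × 1.83 × 2993.0 = 229.66 mGal
Simple Bouguer anomaly = 120.06 − (229.66) = -109.60 mGal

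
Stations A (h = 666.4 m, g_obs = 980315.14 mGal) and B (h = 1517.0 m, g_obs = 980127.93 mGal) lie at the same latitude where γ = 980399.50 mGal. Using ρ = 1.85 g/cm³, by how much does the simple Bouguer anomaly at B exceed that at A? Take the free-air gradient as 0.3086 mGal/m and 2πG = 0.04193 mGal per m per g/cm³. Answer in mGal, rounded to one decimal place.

9.3

Δg_SB(A) = 980315.14 − 980399.50 + 0.3086×666.4 − 0.04193×1.85×666.4 = 69.60 mGal
Δg_SB(B) = 980127.93 − 980399.50 + 0.3086×1517.0 − 0.04193×1.85×1517.0 = 78.90 mGal
Difference = 78.90 − (69.60) = 9.30 mGal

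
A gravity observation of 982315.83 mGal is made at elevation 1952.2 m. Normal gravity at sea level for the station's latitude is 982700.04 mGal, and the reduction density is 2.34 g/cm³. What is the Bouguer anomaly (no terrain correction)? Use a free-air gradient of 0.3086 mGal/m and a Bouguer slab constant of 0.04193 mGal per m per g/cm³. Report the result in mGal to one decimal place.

26.7

Free-air correction = 0.3086 × 1952.2 = 602.45 mGal
Free-air anomaly = 982315.83 − 982700.04 + (602.45) = 218.24 mGal
Bouguer slab correction = 0.04193 × 2.34 × 1952.2 = 191.54 mGal
Simple Bouguer anomaly = 218.24 − (191.54) = 26.70 mGal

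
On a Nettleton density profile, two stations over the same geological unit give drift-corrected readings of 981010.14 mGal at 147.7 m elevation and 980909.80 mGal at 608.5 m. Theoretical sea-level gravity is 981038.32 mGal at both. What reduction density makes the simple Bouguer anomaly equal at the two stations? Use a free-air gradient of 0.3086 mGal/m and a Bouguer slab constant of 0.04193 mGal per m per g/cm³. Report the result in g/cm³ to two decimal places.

Δg_obs = 980909.80 − 981010.14 = -100.34 mGal over Δh = 608.5 − 147.7 = 460.8 m
Equal Bouguer anomalies ⇒ Δg_obs + (0.3086 − 0.04193ρ)·Δh = 0
0.3086 − 0.04193ρ = −Δg_obs/Δh = 0.21775
ρ = (0.3086 − 0.21775) / 0.04193 = 2.17 g/cm³

2.17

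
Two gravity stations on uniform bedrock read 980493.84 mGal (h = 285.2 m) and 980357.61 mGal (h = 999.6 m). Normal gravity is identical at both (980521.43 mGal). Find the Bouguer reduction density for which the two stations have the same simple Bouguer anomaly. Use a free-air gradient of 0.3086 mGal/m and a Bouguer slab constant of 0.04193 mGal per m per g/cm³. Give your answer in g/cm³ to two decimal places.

2.81

Δg_obs = 980357.61 − 980493.84 = -136.23 mGal over Δh = 999.6 − 285.2 = 714.4 m
Equal Bouguer anomalies ⇒ Δg_obs + (0.3086 − 0.04193ρ)·Δh = 0
0.3086 − 0.04193ρ = −Δg_obs/Δh = 0.19069
ρ = (0.3086 − 0.19069) / 0.04193 = 2.81 g/cm³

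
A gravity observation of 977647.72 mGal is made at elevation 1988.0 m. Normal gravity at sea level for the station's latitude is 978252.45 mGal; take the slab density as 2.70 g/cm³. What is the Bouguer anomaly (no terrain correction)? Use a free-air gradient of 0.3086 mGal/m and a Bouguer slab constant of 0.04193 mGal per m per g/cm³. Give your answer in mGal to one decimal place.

Free-air correction = 0.3086 × 1988.0 = 613.50 mGal
Free-air anomaly = 977647.72 − 978252.45 + (613.50) = 8.77 mGal
Bouguer slab correction = 0.04193 × 2.70 × 1988.0 = 225.06 mGal
Simple Bouguer anomaly = 8.77 − (225.06) = -216.29 mGal

-216.3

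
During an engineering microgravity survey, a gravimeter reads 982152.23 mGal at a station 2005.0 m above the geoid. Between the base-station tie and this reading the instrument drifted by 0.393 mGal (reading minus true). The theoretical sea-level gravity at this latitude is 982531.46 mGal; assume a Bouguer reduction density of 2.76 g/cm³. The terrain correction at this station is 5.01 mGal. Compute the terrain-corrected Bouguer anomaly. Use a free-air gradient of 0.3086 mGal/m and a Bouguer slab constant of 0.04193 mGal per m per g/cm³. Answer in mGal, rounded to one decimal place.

12.1

Drift-corrected reading = 982152.23 − (0.393) = 982151.837 mGal
Free-air correction = 0.3086 × 2005.0 = 618.74 mGal
Free-air anomaly = 982151.837 − 982531.46 + (618.74) = 239.117 mGal
Bouguer slab correction = 0.04193 × 2.76 × 2005.0 = 232.03 mGal
Simple Bouguer anomaly = 239.117 − (232.03) = 7.087 mGal
Complete Bouguer anomaly = 7.087 + 5.01 = 12.097 mGal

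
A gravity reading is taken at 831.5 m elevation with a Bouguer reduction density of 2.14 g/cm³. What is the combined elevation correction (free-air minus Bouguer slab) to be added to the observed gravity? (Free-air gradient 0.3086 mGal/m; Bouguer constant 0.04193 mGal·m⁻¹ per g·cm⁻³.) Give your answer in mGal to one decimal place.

Combined gradient = 0.3086 − 0.04193 × 2.14 = 0.2188698 mGal/m
Combined elevation correction = 0.2188698 × 831.5 = 182.0 mGal

182.0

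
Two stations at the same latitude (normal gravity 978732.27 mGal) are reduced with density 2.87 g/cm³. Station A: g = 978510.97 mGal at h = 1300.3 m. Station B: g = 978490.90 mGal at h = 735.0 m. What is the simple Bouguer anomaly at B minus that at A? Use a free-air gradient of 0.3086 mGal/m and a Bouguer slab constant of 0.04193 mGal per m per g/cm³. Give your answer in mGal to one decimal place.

-126.5

Δg_SB(A) = 978510.97 − 978732.27 + 0.3086×1300.3 − 0.04193×2.87×1300.3 = 23.50 mGal
Δg_SB(B) = 978490.90 − 978732.27 + 0.3086×735.0 − 0.04193×2.87×735.0 = -103.00 mGal
Difference = -103.00 − (23.50) = -126.50 mGal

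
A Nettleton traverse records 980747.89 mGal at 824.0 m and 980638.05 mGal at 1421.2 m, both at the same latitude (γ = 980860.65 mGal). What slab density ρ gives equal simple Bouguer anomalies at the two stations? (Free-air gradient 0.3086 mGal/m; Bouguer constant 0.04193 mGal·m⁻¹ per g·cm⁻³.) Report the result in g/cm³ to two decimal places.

Δg_obs = 980638.05 − 980747.89 = -109.84 mGal over Δh = 1421.2 − 824.0 = 597.2 m
Equal Bouguer anomalies ⇒ Δg_obs + (0.3086 − 0.04193ρ)·Δh = 0
0.3086 − 0.04193ρ = −Δg_obs/Δh = 0.18392
ρ = (0.3086 − 0.18392) / 0.04193 = 2.97 g/cm³

2.97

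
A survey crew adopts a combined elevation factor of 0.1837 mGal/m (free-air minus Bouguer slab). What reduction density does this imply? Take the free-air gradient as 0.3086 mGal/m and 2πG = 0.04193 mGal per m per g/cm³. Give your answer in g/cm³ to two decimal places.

0.1837 = 0.3086 − 0.04193 × ρ
ρ = (0.3086 − 0.1837) / 0.04193 = 2.98 g/cm³

2.98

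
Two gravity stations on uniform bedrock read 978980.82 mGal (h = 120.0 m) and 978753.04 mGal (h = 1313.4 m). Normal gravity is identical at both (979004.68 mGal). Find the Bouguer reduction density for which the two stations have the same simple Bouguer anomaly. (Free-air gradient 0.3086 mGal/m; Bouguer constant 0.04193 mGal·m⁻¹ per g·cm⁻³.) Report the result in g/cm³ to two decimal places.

Δg_obs = 978753.04 − 978980.82 = -227.78 mGal over Δh = 1313.4 − 120.0 = 1193.4 m
Equal Bouguer anomalies ⇒ Δg_obs + (0.3086 − 0.04193ρ)·Δh = 0
0.3086 − 0.04193ρ = −Δg_obs/Δh = 0.19087
ρ = (0.3086 − 0.19087) / 0.04193 = 2.81 g/cm³

2.81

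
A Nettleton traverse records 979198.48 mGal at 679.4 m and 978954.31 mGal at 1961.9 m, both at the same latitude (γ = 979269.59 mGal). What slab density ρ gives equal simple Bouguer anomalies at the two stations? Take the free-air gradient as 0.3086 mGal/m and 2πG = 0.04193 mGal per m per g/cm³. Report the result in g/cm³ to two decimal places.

Δg_obs = 978954.31 − 979198.48 = -244.17 mGal over Δh = 1961.9 − 679.4 = 1282.5 m
Equal Bouguer anomalies ⇒ Δg_obs + (0.3086 − 0.04193ρ)·Δh = 0
0.3086 − 0.04193ρ = −Δg_obs/Δh = 0.19039
ρ = (0.3086 − 0.19039) / 0.04193 = 2.82 g/cm³

2.82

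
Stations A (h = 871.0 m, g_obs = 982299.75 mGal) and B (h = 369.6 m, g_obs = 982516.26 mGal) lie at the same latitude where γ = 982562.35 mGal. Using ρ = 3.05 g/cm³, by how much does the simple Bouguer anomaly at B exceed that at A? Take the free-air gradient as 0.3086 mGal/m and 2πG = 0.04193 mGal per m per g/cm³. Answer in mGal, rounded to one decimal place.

Δg_SB(A) = 982299.75 − 982562.35 + 0.3086×871.0 − 0.04193×3.05×871.0 = -105.20 mGal
Δg_SB(B) = 982516.26 − 982562.35 + 0.3086×369.6 − 0.04193×3.05×369.6 = 20.70 mGal
Difference = 20.70 − (-105.20) = 125.90 mGal

125.9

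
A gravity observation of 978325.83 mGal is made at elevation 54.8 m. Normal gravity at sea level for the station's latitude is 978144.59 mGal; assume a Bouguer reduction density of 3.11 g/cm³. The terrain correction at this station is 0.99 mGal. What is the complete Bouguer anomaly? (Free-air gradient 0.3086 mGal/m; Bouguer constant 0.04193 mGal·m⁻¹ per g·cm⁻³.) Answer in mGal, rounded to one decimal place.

Free-air correction = 0.3086 × 54.8 = 16.91 mGal
Free-air anomaly = 978325.83 − 978144.59 + (16.91) = 198.15 mGal
Bouguer slab correction = 0.04193 × 3.11 × 54.8 = 7.15 mGal
Simple Bouguer anomaly = 198.15 − (7.15) = 191.00 mGal
Complete Bouguer anomaly = 191.00 + 0.99 = 191.99 mGal

192.0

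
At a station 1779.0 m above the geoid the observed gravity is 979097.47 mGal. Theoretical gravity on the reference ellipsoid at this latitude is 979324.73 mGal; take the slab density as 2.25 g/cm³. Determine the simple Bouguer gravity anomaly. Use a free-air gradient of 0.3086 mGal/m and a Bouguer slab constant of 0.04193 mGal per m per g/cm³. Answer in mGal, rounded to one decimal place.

153.9

Free-air correction = 0.3086 × 1779.0 = 549.00 mGal
Free-air anomaly = 979097.47 − 979324.73 + (549.00) = 321.74 mGal
Bouguer slab correction = 0.04193 × 2.25 × 1779.0 = 167.84 mGal
Simple Bouguer anomaly = 321.74 − (167.84) = 153.90 mGal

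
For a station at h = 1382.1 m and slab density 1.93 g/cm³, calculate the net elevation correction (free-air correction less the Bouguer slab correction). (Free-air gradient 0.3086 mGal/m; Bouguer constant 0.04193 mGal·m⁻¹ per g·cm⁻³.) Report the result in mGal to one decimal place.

314.7

Combined gradient = 0.3086 − 0.04193 × 1.93 = 0.2276751 mGal/m
Combined elevation correction = 0.2276751 × 1382.1 = 314.7 mGal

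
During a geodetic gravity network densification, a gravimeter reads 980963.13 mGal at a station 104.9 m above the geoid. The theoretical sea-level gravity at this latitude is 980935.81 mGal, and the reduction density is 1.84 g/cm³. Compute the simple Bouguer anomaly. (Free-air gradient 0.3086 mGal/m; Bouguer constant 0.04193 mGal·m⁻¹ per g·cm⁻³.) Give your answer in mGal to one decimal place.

Free-air correction = 0.3086 × 104.9 = 32.37 mGal
Free-air anomaly = 980963.13 − 980935.81 + (32.37) = 59.69 mGal
Bouguer slab correction = 0.04193 × 1.84 × 104.9 = 8.09 mGal
Simple Bouguer anomaly = 59.69 − (8.09) = 51.60 mGal

51.6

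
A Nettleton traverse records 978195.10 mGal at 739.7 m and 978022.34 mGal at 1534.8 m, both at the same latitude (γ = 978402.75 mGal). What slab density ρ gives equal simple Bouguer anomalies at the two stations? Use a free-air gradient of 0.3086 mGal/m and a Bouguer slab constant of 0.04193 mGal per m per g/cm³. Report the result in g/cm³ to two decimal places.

2.18

Δg_obs = 978022.34 − 978195.10 = -172.76 mGal over Δh = 1534.8 − 739.7 = 795.1 m
Equal Bouguer anomalies ⇒ Δg_obs + (0.3086 − 0.04193ρ)·Δh = 0
0.3086 − 0.04193ρ = −Δg_obs/Δh = 0.21728
ρ = (0.3086 − 0.21728) / 0.04193 = 2.18 g/cm³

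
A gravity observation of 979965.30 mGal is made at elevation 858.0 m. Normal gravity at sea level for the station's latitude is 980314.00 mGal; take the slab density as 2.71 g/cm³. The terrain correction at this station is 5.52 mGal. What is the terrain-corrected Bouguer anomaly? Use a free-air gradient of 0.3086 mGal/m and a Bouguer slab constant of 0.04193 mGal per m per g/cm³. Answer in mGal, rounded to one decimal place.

-175.9

Free-air correction = 0.3086 × 858.0 = 264.78 mGal
Free-air anomaly = 979965.30 − 980314.00 + (264.78) = -83.92 mGal
Bouguer slab correction = 0.04193 × 2.71 × 858.0 = 97.49 mGal
Simple Bouguer anomaly = -83.92 − (97.49) = -181.41 mGal
Complete Bouguer anomaly = -181.41 + 5.52 = -175.89 mGal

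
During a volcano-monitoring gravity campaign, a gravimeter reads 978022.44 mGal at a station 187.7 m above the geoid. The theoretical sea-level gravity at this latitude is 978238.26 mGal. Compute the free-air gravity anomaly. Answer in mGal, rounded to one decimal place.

-157.9

Free-air correction = 0.3086 × 187.7 = 57.92 mGal
Free-air anomaly = 978022.44 − 978238.26 + (57.92) = -157.90 mGal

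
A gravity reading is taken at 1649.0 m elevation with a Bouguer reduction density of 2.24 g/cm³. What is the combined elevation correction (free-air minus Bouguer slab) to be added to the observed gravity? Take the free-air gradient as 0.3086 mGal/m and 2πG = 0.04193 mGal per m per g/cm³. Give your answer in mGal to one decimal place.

354.0

Combined gradient = 0.3086 − 0.04193 × 2.24 = 0.2146768 mGal/m
Combined elevation correction = 0.2146768 × 1649.0 = 354.0 mGal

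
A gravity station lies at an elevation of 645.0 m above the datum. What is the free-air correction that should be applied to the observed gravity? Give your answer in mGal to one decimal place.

199.0

Free-air correction = 0.3086 × 645.0 = 199.0 mGal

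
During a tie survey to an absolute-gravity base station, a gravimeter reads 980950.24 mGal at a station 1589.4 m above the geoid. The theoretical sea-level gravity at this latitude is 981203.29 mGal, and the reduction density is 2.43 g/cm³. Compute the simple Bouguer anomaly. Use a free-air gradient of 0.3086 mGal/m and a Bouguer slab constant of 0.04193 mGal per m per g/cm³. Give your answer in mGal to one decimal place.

75.5

Free-air correction = 0.3086 × 1589.4 = 490.49 mGal
Free-air anomaly = 980950.24 − 981203.29 + (490.49) = 237.44 mGal
Bouguer slab correction = 0.04193 × 2.43 × 1589.4 = 161.94 mGal
Simple Bouguer anomaly = 237.44 − (161.94) = 75.50 mGal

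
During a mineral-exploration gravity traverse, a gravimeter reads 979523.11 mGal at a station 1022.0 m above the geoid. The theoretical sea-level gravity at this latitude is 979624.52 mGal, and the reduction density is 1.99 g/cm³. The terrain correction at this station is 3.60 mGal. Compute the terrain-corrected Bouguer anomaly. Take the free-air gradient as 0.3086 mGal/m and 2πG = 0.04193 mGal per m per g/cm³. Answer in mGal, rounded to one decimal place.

132.3

Free-air correction = 0.3086 × 1022.0 = 315.39 mGal
Free-air anomaly = 979523.11 − 979624.52 + (315.39) = 213.98 mGal
Bouguer slab correction = 0.04193 × 1.99 × 1022.0 = 85.28 mGal
Simple Bouguer anomaly = 213.98 − (85.28) = 128.70 mGal
Complete Bouguer anomaly = 128.70 + 3.60 = 132.30 mGal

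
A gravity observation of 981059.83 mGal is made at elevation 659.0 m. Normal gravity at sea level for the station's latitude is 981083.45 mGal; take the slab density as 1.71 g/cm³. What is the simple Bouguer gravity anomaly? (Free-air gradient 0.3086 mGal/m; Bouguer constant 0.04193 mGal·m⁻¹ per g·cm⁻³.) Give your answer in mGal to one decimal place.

132.5

Free-air correction = 0.3086 × 659.0 = 203.37 mGal
Free-air anomaly = 981059.83 − 981083.45 + (203.37) = 179.75 mGal
Bouguer slab correction = 0.04193 × 1.71 × 659.0 = 47.25 mGal
Simple Bouguer anomaly = 179.75 − (47.25) = 132.50 mGal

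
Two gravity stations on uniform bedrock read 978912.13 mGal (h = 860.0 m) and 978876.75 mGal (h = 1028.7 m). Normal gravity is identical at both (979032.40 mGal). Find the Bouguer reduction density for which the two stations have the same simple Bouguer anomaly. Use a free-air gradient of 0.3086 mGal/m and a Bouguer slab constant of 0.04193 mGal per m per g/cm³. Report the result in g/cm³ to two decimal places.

2.36

Δg_obs = 978876.75 − 978912.13 = -35.38 mGal over Δh = 1028.7 − 860.0 = 168.7 m
Equal Bouguer anomalies ⇒ Δg_obs + (0.3086 − 0.04193ρ)·Δh = 0
0.3086 − 0.04193ρ = −Δg_obs/Δh = 0.20972
ρ = (0.3086 − 0.20972) / 0.04193 = 2.36 g/cm³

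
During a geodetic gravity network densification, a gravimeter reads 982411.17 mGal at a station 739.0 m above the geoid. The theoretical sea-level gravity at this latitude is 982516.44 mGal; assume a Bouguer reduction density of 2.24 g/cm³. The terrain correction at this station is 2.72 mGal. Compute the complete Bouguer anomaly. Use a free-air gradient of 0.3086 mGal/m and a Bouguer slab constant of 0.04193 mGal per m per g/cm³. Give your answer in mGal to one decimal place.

Free-air correction = 0.3086 × 739.0 = 228.06 mGal
Free-air anomaly = 982411.17 − 982516.44 + (228.06) = 122.79 mGal
Bouguer slab correction = 0.04193 × 2.24 × 739.0 = 69.41 mGal
Simple Bouguer anomaly = 122.79 − (69.41) = 53.38 mGal
Complete Bouguer anomaly = 53.38 + 2.72 = 56.10 mGal

56.1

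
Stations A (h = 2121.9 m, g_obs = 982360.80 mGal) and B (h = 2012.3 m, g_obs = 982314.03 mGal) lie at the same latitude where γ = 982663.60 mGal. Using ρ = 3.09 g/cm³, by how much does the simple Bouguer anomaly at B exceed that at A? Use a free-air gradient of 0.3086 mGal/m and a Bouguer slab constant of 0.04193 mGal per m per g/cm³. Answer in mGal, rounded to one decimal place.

Δg_SB(A) = 982360.80 − 982663.60 + 0.3086×2121.9 − 0.04193×3.09×2121.9 = 77.10 mGal
Δg_SB(B) = 982314.03 − 982663.60 + 0.3086×2012.3 − 0.04193×3.09×2012.3 = 10.70 mGal
Difference = 10.70 − (77.10) = -66.40 mGal

-66.4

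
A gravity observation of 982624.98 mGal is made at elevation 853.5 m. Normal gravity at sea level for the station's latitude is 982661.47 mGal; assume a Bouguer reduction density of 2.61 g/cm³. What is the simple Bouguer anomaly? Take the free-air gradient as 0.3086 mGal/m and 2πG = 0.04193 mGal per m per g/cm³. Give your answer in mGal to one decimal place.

133.5

Free-air correction = 0.3086 × 853.5 = 263.39 mGal
Free-air anomaly = 982624.98 − 982661.47 + (263.39) = 226.90 mGal
Bouguer slab correction = 0.04193 × 2.61 × 853.5 = 93.40 mGal
Simple Bouguer anomaly = 226.90 − (93.40) = 133.50 mGal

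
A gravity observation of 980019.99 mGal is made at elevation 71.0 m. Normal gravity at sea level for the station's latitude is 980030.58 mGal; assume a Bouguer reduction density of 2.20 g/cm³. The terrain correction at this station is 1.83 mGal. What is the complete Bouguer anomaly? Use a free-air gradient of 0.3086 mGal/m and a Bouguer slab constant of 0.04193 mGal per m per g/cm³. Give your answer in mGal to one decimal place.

Free-air correction = 0.3086 × 71.0 = 21.91 mGal
Free-air anomaly = 980019.99 − 980030.58 + (21.91) = 11.32 mGal
Bouguer slab correction = 0.04193 × 2.20 × 71.0 = 6.55 mGal
Simple Bouguer anomaly = 11.32 − (6.55) = 4.77 mGal
Complete Bouguer anomaly = 4.77 + 1.83 = 6.60 mGal

6.6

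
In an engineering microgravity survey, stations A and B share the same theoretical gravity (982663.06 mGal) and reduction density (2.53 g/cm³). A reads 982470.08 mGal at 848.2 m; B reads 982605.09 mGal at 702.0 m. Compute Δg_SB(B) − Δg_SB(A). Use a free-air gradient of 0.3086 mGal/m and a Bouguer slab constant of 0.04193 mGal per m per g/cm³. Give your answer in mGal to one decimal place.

Δg_SB(A) = 982470.08 − 982663.06 + 0.3086×848.2 − 0.04193×2.53×848.2 = -21.20 mGal
Δg_SB(B) = 982605.09 − 982663.06 + 0.3086×702.0 − 0.04193×2.53×702.0 = 84.20 mGal
Difference = 84.20 − (-21.20) = 105.40 mGal

105.4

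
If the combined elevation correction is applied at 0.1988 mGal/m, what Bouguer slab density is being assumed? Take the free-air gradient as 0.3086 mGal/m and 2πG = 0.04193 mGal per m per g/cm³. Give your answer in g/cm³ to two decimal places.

2.62

0.1988 = 0.3086 − 0.04193 × ρ
ρ = (0.3086 − 0.1988) / 0.04193 = 2.62 g/cm³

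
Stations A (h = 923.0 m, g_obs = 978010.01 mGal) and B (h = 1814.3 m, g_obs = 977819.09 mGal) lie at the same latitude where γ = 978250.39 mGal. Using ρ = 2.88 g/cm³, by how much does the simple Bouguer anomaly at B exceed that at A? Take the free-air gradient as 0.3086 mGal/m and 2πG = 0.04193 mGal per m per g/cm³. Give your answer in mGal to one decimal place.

-23.5

Δg_SB(A) = 978010.01 − 978250.39 + 0.3086×923.0 − 0.04193×2.88×923.0 = -67.00 mGal
Δg_SB(B) = 977819.09 − 978250.39 + 0.3086×1814.3 − 0.04193×2.88×1814.3 = -90.50 mGal
Difference = -90.50 − (-67.00) = -23.50 mGal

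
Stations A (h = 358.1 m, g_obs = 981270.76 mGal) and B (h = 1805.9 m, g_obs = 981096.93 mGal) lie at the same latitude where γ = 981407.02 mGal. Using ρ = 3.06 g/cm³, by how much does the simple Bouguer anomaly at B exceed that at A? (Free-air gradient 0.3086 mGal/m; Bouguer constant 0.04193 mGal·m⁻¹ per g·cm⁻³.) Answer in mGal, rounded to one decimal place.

Δg_SB(A) = 981270.76 − 981407.02 + 0.3086×358.1 − 0.04193×3.06×358.1 = -71.70 mGal
Δg_SB(B) = 981096.93 − 981407.02 + 0.3086×1805.9 − 0.04193×3.06×1805.9 = 15.50 mGal
Difference = 15.50 − (-71.70) = 87.20 mGal

87.2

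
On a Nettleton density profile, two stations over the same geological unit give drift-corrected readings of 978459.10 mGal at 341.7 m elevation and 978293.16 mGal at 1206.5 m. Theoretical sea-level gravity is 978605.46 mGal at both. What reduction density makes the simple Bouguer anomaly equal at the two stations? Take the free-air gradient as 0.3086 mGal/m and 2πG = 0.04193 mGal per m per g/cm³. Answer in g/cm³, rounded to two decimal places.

2.78

Δg_obs = 978293.16 − 978459.10 = -165.94 mGal over Δh = 1206.5 − 341.7 = 864.8 m
Equal Bouguer anomalies ⇒ Δg_obs + (0.3086 − 0.04193ρ)·Δh = 0
0.3086 − 0.04193ρ = −Δg_obs/Δh = 0.19188
ρ = (0.3086 − 0.19188) / 0.04193 = 2.78 g/cm³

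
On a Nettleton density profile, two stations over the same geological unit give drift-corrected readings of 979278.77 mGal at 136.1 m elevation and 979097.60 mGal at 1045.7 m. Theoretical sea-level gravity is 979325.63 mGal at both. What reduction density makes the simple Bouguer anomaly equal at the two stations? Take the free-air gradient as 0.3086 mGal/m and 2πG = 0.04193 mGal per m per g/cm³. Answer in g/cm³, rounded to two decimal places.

2.61

Δg_obs = 979097.60 − 979278.77 = -181.17 mGal over Δh = 1045.7 − 136.1 = 909.6 m
Equal Bouguer anomalies ⇒ Δg_obs + (0.3086 − 0.04193ρ)·Δh = 0
0.3086 − 0.04193ρ = −Δg_obs/Δh = 0.19918
ρ = (0.3086 − 0.19918) / 0.04193 = 2.61 g/cm³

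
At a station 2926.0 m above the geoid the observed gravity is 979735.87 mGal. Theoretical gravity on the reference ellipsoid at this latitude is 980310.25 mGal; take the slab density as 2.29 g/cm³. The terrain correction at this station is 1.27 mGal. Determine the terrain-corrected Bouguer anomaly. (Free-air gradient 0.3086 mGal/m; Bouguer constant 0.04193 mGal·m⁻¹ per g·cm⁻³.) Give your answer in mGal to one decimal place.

48.9

Free-air correction = 0.3086 × 2926.0 = 902.96 mGal
Free-air anomaly = 979735.87 − 980310.25 + (902.96) = 328.58 mGal
Bouguer slab correction = 0.04193 × 2.29 × 2926.0 = 280.95 mGal
Simple Bouguer anomaly = 328.58 − (280.95) = 47.63 mGal
Complete Bouguer anomaly = 47.63 + 1.27 = 48.90 mGal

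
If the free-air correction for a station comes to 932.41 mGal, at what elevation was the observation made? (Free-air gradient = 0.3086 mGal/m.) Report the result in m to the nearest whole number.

h = 932.41 / 0.3086 = 3021.42 m

3021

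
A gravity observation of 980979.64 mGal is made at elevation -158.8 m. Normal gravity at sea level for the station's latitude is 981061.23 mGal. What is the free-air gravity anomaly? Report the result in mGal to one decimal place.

Free-air correction = 0.3086 × -158.8 = -49.01 mGal
Free-air anomaly = 980979.64 − 981061.23 + (-49.01) = -130.60 mGal

-130.6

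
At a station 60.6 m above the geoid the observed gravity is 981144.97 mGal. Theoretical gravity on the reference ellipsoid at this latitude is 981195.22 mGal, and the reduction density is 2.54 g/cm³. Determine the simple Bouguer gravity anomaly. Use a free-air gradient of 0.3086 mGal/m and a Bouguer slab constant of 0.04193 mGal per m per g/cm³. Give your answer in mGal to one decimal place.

Free-air correction = 0.3086 × 60.6 = 18.70 mGal
Free-air anomaly = 981144.97 − 981195.22 + (18.70) = -31.55 mGal
Bouguer slab correction = 0.04193 × 2.54 × 60.6 = 6.45 mGal
Simple Bouguer anomaly = -31.55 − (6.45) = -38.00 mGal

-38.0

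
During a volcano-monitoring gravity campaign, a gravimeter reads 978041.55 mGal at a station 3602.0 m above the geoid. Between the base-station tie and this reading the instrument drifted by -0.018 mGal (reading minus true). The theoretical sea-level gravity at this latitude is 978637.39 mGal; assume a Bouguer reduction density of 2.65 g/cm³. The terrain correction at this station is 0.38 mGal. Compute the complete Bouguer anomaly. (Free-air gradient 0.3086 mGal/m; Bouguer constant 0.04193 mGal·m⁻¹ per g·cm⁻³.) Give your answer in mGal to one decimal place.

115.9

Drift-corrected reading = 978041.55 − (-0.018) = 978041.568 mGal
Free-air correction = 0.3086 × 3602.0 = 1111.58 mGal
Free-air anomaly = 978041.568 − 978637.39 + (1111.58) = 515.758 mGal
Bouguer slab correction = 0.04193 × 2.65 × 3602.0 = 400.23 mGal
Simple Bouguer anomaly = 515.758 − (400.23) = 115.528 mGal
Complete Bouguer anomaly = 115.528 + 0.38 = 115.908 mGal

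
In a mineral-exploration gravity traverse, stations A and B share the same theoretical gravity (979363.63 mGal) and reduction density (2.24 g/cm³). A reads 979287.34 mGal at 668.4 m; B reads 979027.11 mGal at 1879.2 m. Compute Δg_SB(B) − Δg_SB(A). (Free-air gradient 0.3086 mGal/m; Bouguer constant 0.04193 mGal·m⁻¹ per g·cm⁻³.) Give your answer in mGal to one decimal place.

-0.3

Δg_SB(A) = 979287.34 − 979363.63 + 0.3086×668.4 − 0.04193×2.24×668.4 = 67.20 mGal
Δg_SB(B) = 979027.11 − 979363.63 + 0.3086×1879.2 − 0.04193×2.24×1879.2 = 66.90 mGal
Difference = 66.90 − (67.20) = -0.30 mGal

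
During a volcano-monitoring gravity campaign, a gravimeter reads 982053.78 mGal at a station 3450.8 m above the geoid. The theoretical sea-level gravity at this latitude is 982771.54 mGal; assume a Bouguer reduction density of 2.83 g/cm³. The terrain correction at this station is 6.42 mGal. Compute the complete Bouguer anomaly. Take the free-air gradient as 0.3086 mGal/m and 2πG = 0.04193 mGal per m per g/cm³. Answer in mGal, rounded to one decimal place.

Free-air correction = 0.3086 × 3450.8 = 1064.92 mGal
Free-air anomaly = 982053.78 − 982771.54 + (1064.92) = 347.16 mGal
Bouguer slab correction = 0.04193 × 2.83 × 3450.8 = 409.48 mGal
Simple Bouguer anomaly = 347.16 − (409.48) = -62.32 mGal
Complete Bouguer anomaly = -62.32 + 6.42 = -55.90 mGal

-55.9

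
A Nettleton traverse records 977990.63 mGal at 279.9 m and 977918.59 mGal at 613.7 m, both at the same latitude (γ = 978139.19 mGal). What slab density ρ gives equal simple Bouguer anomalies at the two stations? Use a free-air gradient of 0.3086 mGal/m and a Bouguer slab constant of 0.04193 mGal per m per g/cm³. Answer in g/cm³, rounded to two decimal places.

Δg_obs = 977918.59 − 977990.63 = -72.04 mGal over Δh = 613.7 − 279.9 = 333.8 m
Equal Bouguer anomalies ⇒ Δg_obs + (0.3086 − 0.04193ρ)·Δh = 0
0.3086 − 0.04193ρ = −Δg_obs/Δh = 0.21582
ρ = (0.3086 − 0.21582) / 0.04193 = 2.21 g/cm³

2.21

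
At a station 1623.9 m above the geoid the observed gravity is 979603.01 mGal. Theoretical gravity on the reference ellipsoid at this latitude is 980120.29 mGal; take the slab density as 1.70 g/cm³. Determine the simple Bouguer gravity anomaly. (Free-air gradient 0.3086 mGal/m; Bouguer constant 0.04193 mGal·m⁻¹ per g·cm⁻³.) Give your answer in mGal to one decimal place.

Free-air correction = 0.3086 × 1623.9 = 501.14 mGal
Free-air anomaly = 979603.01 − 980120.29 + (501.14) = -16.14 mGal
Bouguer slab correction = 0.04193 × 1.70 × 1623.9 = 115.75 mGal
Simple Bouguer anomaly = -16.14 − (115.75) = -131.89 mGal

-131.9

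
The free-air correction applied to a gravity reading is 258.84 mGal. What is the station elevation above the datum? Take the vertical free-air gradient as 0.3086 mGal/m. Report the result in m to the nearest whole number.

839

h = 258.84 / 0.3086 = 838.76 m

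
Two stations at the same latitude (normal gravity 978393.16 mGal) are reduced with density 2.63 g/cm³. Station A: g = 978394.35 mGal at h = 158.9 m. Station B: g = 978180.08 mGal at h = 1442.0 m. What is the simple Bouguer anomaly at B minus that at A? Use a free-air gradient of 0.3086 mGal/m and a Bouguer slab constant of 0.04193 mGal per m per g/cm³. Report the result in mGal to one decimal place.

40.2

Δg_SB(A) = 978394.35 − 978393.16 + 0.3086×158.9 − 0.04193×2.63×158.9 = 32.70 mGal
Δg_SB(B) = 978180.08 − 978393.16 + 0.3086×1442.0 − 0.04193×2.63×1442.0 = 72.90 mGal
Difference = 72.90 − (32.70) = 40.20 mGal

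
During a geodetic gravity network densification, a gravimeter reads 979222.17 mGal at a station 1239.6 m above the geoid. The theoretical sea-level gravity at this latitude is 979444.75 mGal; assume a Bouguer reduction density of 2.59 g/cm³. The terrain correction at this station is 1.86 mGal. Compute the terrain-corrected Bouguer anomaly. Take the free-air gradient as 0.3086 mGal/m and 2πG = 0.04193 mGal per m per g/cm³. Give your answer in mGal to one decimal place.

27.2

Free-air correction = 0.3086 × 1239.6 = 382.54 mGal
Free-air anomaly = 979222.17 − 979444.75 + (382.54) = 159.96 mGal
Bouguer slab correction = 0.04193 × 2.59 × 1239.6 = 134.62 mGal
Simple Bouguer anomaly = 159.96 − (134.62) = 25.34 mGal
Complete Bouguer anomaly = 25.34 + 1.86 = 27.20 mGal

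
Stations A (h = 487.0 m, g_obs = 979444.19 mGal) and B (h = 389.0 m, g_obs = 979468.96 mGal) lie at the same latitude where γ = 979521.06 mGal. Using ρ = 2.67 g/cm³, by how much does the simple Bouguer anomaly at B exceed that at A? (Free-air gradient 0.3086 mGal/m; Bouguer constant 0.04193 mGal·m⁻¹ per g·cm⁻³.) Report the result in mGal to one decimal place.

5.5

Δg_SB(A) = 979444.19 − 979521.06 + 0.3086×487.0 − 0.04193×2.67×487.0 = 18.90 mGal
Δg_SB(B) = 979468.96 − 979521.06 + 0.3086×389.0 − 0.04193×2.67×389.0 = 24.40 mGal
Difference = 24.40 − (18.90) = 5.50 mGal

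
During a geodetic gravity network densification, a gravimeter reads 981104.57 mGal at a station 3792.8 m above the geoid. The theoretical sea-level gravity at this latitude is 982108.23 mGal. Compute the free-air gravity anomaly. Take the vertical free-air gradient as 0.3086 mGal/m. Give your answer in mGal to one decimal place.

Free-air correction = 0.3086 × 3792.8 = 1170.46 mGal
Free-air anomaly = 981104.57 − 982108.23 + (1170.46) = 166.80 mGal

166.8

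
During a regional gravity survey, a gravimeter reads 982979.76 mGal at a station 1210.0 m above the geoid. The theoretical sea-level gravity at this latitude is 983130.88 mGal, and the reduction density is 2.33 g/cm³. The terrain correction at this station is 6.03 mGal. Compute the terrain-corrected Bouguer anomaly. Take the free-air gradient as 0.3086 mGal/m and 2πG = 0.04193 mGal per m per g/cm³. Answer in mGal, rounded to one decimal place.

Free-air correction = 0.3086 × 1210.0 = 373.41 mGal
Free-air anomaly = 982979.76 − 983130.88 + (373.41) = 222.29 mGal
Bouguer slab correction = 0.04193 × 2.33 × 1210.0 = 118.21 mGal
Simple Bouguer anomaly = 222.29 − (118.21) = 104.08 mGal
Complete Bouguer anomaly = 104.08 + 6.03 = 110.11 mGal

110.1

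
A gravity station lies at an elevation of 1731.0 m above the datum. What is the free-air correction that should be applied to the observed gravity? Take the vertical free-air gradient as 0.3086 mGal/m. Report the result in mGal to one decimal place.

534.2

Free-air correction = 0.3086 × 1731.0 = 534.2 mGal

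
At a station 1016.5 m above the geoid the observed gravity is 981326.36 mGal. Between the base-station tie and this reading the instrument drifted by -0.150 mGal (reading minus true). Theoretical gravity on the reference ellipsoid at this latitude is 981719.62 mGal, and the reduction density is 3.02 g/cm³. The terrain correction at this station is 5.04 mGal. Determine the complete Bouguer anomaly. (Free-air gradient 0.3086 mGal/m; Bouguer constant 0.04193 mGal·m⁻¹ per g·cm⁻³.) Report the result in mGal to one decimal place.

-203.1

Drift-corrected reading = 981326.36 − (-0.150) = 981326.510 mGal
Free-air correction = 0.3086 × 1016.5 = 313.69 mGal
Free-air anomaly = 981326.510 − 981719.62 + (313.69) = -79.420 mGal
Bouguer slab correction = 0.04193 × 3.02 × 1016.5 = 128.72 mGal
Simple Bouguer anomaly = -79.420 − (128.72) = -208.140 mGal
Complete Bouguer anomaly = -208.140 + 5.04 = -203.100 mGal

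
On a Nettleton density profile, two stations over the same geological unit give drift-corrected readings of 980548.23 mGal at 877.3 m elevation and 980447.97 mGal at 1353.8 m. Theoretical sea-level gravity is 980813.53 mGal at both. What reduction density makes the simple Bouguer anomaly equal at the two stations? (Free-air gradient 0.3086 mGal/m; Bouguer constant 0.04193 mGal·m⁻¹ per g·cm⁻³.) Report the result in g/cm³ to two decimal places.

2.34

Δg_obs = 980447.97 − 980548.23 = -100.26 mGal over Δh = 1353.8 − 877.3 = 476.5 m
Equal Bouguer anomalies ⇒ Δg_obs + (0.3086 − 0.04193ρ)·Δh = 0
0.3086 − 0.04193ρ = −Δg_obs/Δh = 0.21041
ρ = (0.3086 − 0.21041) / 0.04193 = 2.34 g/cm³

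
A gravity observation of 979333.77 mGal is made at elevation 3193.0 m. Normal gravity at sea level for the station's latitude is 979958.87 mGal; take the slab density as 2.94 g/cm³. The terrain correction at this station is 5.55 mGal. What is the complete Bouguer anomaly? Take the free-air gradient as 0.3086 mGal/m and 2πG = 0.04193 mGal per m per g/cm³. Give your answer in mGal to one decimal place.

Free-air correction = 0.3086 × 3193.0 = 985.36 mGal
Free-air anomaly = 979333.77 − 979958.87 + (985.36) = 360.26 mGal
Bouguer slab correction = 0.04193 × 2.94 × 3193.0 = 393.61 mGal
Simple Bouguer anomaly = 360.26 − (393.61) = -33.35 mGal
Complete Bouguer anomaly = -33.35 + 5.55 = -27.80 mGal

-27.8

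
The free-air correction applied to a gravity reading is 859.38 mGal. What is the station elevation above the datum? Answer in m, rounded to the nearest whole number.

2785

h = 859.38 / 0.3086 = 2784.77 m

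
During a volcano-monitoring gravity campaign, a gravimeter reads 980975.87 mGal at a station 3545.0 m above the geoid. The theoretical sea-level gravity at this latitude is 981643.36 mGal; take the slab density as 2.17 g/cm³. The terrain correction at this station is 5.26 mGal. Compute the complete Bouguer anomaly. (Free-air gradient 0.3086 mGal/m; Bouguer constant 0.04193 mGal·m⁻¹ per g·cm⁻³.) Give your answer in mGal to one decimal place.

109.2

Free-air correction = 0.3086 × 3545.0 = 1093.99 mGal
Free-air anomaly = 980975.87 − 981643.36 + (1093.99) = 426.50 mGal
Bouguer slab correction = 0.04193 × 2.17 × 3545.0 = 322.55 mGal
Simple Bouguer anomaly = 426.50 − (322.55) = 103.95 mGal
Complete Bouguer anomaly = 103.95 + 5.26 = 109.21 mGal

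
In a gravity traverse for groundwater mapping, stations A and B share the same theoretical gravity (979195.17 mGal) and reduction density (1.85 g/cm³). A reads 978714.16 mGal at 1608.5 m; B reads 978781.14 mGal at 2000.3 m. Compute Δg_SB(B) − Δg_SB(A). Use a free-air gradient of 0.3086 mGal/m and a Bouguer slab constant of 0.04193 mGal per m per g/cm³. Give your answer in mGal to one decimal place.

157.5

Δg_SB(A) = 978714.16 − 979195.17 + 0.3086×1608.5 − 0.04193×1.85×1608.5 = -109.40 mGal
Δg_SB(B) = 978781.14 − 979195.17 + 0.3086×2000.3 − 0.04193×1.85×2000.3 = 48.10 mGal
Difference = 48.10 − (-109.40) = 157.50 mGal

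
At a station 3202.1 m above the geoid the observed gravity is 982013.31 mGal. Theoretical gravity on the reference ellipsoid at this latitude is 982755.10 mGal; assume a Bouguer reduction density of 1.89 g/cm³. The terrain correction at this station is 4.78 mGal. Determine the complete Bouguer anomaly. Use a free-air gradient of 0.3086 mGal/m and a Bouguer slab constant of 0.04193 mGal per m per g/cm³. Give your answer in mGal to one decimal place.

-2.6

Free-air correction = 0.3086 × 3202.1 = 988.17 mGal
Free-air anomaly = 982013.31 − 982755.10 + (988.17) = 246.38 mGal
Bouguer slab correction = 0.04193 × 1.89 × 3202.1 = 253.76 mGal
Simple Bouguer anomaly = 246.38 − (253.76) = -7.38 mGal
Complete Bouguer anomaly = -7.38 + 4.78 = -2.60 mGal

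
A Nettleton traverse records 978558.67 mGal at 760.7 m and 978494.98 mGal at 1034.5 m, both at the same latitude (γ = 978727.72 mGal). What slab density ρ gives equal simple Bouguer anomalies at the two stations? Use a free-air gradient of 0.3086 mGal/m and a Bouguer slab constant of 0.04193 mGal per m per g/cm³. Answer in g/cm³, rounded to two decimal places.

1.81

Δg_obs = 978494.98 − 978558.67 = -63.69 mGal over Δh = 1034.5 − 760.7 = 273.8 m
Equal Bouguer anomalies ⇒ Δg_obs + (0.3086 − 0.04193ρ)·Δh = 0
0.3086 − 0.04193ρ = −Δg_obs/Δh = 0.23262
ρ = (0.3086 − 0.23262) / 0.04193 = 1.81 g/cm³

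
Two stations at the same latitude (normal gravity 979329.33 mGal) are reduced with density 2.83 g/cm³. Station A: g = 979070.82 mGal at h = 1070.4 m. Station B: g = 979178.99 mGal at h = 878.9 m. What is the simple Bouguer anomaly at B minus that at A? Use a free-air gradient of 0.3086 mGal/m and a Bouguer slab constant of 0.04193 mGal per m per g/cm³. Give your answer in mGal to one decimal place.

71.8

Δg_SB(A) = 979070.82 − 979329.33 + 0.3086×1070.4 − 0.04193×2.83×1070.4 = -55.20 mGal
Δg_SB(B) = 979178.99 − 979329.33 + 0.3086×878.9 − 0.04193×2.83×878.9 = 16.60 mGal
Difference = 16.60 − (-55.20) = 71.80 mGal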